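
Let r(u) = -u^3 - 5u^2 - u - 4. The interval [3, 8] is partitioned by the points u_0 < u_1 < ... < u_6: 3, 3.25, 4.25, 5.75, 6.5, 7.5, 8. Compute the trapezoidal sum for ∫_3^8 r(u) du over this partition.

-1880.14453125

Subinterval widths: 0.25, 1, 1.5, 0.75, 1, 0.5.
r(3) = -79, r(3.25) = -94.390625, r(4.25) = -175.328125, r(5.75) = -365.171875, r(6.5) = -496.375, r(7.5) = -714.625, r(8) = -844.
On each subinterval the trapezoid contributes (Δu_i/2)·[r(u_{i-1}) + r(u_i)].
Sum = -1880.14453125.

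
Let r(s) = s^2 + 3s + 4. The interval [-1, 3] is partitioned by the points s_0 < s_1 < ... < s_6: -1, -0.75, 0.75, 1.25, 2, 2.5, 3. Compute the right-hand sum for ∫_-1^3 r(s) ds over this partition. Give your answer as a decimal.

Subinterval widths: 0.25, 1.5, 0.5, 0.75, 0.5, 0.5.
Right endpoints: -0.75, 0.75, 1.25, 2, 2.5, 3.
r(-0.75) = 2.3125, r(0.75) = 6.8125, r(1.25) = 9.3125, r(2) = 14, r(2.5) = 17.75, r(3) = 22.
Sum = Σ Δs_i · r(s_i).
Sum = 45.828125.

45.828125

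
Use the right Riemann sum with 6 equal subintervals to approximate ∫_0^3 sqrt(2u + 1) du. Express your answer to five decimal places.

6.23879

Δu = (3 − 0)/6 = 0.5.
Right endpoints: 0.5, 1, 1.5, 2, 2.5, 3.
f(0.5) ≈ 1.41421, f(1) ≈ 1.73205, f(1.5) ≈ 2.00000, f(2) ≈ 2.23607, f(2.5) ≈ 2.44949, f(3) ≈ 2.64575.
Sum = Δu · [f(0.5) + f(1) + f(1.5) + ...].
Sum ≈ 6.23879.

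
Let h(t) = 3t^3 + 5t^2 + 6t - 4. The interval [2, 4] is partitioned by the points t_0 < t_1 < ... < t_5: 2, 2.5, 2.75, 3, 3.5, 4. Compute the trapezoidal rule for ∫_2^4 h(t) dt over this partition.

303.53515625

Subinterval widths: 0.5, 0.25, 0.25, 0.5, 0.5.
h(2) = 52, h(2.5) = 89.125, h(2.75) = 112.703125, h(3) = 140, h(3.5) = 206.875, h(4) = 292.
On each subinterval the trapezoid contributes (Δt_i/2)·[h(t_{i-1}) + h(t_i)].
Sum = 303.53515625.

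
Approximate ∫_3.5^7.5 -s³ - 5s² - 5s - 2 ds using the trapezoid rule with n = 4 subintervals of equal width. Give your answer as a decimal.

Δs = (7.5 − 3.5)/4 = 1.
f(3.5) = -123.625, f(4.5) = -216.875, f(5.5) = -347.125, f(6.5) = -520.375, f(7.5) = -742.625.
T_4 = (Δs/2)·[f(s_0) + 2f(s_1) + 2f(s_2) + 2f(s_3) + f(s_4)].
Sum = -1517.5.

-1517.5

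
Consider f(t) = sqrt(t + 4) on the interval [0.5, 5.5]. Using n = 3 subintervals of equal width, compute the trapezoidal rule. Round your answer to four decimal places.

13.1398

Δt = (5.5 − 0.5)/3 = 5/3.
f(0.5) ≈ 2.1213, f(13/6) ≈ 2.4833, f(23/6) ≈ 2.7988, f(5.5) ≈ 3.0822.
T_3 = (Δt/2)·[f(t_0) + 2f(t_1) + 2f(t_2) + f(t_3)].
Sum ≈ 13.1398.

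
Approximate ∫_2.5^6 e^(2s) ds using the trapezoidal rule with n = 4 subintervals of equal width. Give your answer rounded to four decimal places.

Δs = (6 − 2.5)/4 = 0.875.
f(2.5) ≈ 148.4132, f(3.375) ≈ 854.0588, f(4.25) ≈ 4914.7688, f(5.125) ≈ 28282.5419, f(6) ≈ 162754.7914.
T_4 = (Δs/2)·[f(s_0) + 2f(s_1) + 2f(s_2) + 2f(s_3) + f(s_4)].
Sum ≈ 101065.1003.

101065.1003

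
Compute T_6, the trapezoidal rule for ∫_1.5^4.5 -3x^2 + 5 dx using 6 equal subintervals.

-73.125

Δx = (4.5 − 1.5)/6 = 0.5.
f(1.5) = -1.75, f(2) = -7, f(2.5) = -13.75, f(3) = -22, f(3.5) = -31.75, f(4) = -43, f(4.5) = -55.75.
T_6 = (Δx/2)·[f(x_0) + 2f(x_1) + ... + 2f(x_{5}) + f(x_6)].
Sum = -73.125.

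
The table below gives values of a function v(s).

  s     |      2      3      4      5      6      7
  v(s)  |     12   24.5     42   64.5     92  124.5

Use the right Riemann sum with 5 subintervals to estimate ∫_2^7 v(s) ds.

347.5

Δs = 1.
Sum = 1·[24.5 + 42 + 64.5 + 92 + 124.5] = 347.5.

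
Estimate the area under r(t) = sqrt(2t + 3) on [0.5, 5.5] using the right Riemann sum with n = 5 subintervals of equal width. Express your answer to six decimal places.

15.645954

Δt = (5.5 − 0.5)/5 = 1.
Right endpoints: 1.5, 2.5, 3.5, 4.5, 5.5.
r(1.5) ≈ 2.449490, r(2.5) ≈ 2.828427, r(3.5) ≈ 3.162278, r(4.5) ≈ 3.464102, r(5.5) ≈ 3.741657.
Sum = Δt · [r(1.5) + r(2.5) + r(3.5) + r(4.5) + r(5.5)].
Sum ≈ 15.645954.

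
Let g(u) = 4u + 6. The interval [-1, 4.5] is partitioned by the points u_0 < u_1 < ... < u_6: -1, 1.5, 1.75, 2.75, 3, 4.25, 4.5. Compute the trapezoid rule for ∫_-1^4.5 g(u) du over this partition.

71.5

Subinterval widths: 2.5, 0.25, 1, 0.25, 1.25, 0.25.
g(-1) = 2, g(1.5) = 12, g(1.75) = 13, g(2.75) = 17, g(3) = 18, g(4.25) = 23, g(4.5) = 24.
On each subinterval the trapezoid contributes (Δu_i/2)·[g(u_{i-1}) + g(u_i)].
Sum = 71.5.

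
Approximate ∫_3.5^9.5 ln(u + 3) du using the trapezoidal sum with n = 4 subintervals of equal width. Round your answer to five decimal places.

Δu = (9.5 − 3.5)/4 = 1.5.
f(3.5) ≈ 1.87180, f(5) ≈ 2.07944, f(6.5) ≈ 2.25129, f(8) ≈ 2.39790, f(9.5) ≈ 2.52573.
T_4 = (Δu/2)·[f(u_0) + 2f(u_1) + 2f(u_2) + 2f(u_3) + f(u_4)].
Sum ≈ 13.39109.

13.39109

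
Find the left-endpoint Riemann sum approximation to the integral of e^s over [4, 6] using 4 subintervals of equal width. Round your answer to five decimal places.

268.86019

Δs = (6 − 4)/4 = 0.5.
Left endpoints: 4, 4.5, 5, 5.5.
f(4) ≈ 54.59815, f(4.5) ≈ 90.01713, f(5) ≈ 148.41316, f(5.5) ≈ 244.69193.
Sum = Δs · [f(4) + f(4.5) + f(5) + f(5.5)].
Sum ≈ 268.86019.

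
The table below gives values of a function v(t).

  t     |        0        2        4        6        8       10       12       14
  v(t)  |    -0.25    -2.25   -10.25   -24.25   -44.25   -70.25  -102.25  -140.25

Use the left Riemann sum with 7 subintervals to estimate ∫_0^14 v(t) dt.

-507.5

Δt = 2.
Sum = 2·[(-0.25) + (-2.25) + (-10.25) + (-24.25) + (-44.25) + (-70.25) + (-102.25)] = -507.5.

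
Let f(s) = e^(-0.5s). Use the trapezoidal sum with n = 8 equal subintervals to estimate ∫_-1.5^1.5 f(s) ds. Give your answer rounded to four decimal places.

3.2989

Δs = (1.5 − (-1.5))/8 = 0.375.
f(-1.5) ≈ 2.1170, f(-1.125) ≈ 1.7551, f(-0.75) ≈ 1.4550, f(-0.375) ≈ 1.2062, f(0) ≈ 1.0000, f(0.375) ≈ 0.8290, f(0.75) ≈ 0.6873, f(1.125) ≈ 0.5698, f(1.5) ≈ 0.4724.
T_8 = (Δs/2)·[f(s_0) + 2f(s_1) + ... + 2f(s_{7}) + f(s_8)].
Sum ≈ 3.2989.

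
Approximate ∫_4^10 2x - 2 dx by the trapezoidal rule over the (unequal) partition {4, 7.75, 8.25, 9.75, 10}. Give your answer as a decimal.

Subinterval widths: 3.75, 0.5, 1.5, 0.25.
f(4) = 6, f(7.75) = 13.5, f(8.25) = 14.5, f(9.75) = 17.5, f(10) = 18.
On each subinterval the trapezoid contributes (Δx_i/2)·[f(x_{i-1}) + f(x_i)].
Sum = 72.

72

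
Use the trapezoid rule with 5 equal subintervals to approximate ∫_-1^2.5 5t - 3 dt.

Δt = (2.5 − (-1))/5 = 0.7.
f(-1) = -8, f(-0.3) = -4.5, f(0.4) = -1, f(1.1) = 2.5, f(1.8) = 6, f(2.5) = 9.5.
T_5 = (Δt/2)·[f(t_0) + 2f(t_1) + ... + 2f(t_{4}) + f(t_5)].
Sum = 2.625.

2.625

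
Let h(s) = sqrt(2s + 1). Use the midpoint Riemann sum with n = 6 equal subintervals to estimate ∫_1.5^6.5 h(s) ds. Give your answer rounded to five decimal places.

14.80108

Δs = (6.5 − 1.5)/6 = 5/6.
Midpoints: 23/12, 2.75, 43/12, 53/12, 5.25, 73/12.
h(23/12) ≈ 2.19848, h(2.75) ≈ 2.54951, h(43/12) ≈ 2.85774, h(53/12) ≈ 3.13581, h(5.25) ≈ 3.39116, h(73/12) ≈ 3.62859.
Sum = Δs · [h(23/12) + h(2.75) + h(43/12) + ...].
Sum ≈ 14.80108.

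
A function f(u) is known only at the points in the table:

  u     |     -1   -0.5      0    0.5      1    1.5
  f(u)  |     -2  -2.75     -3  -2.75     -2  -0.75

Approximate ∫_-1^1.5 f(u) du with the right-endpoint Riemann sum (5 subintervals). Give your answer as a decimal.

Δu = 0.5.
Sum = 0.5·[(-2.75) + (-3) + (-2.75) + (-2) + (-0.75)] = -5.625.

-5.625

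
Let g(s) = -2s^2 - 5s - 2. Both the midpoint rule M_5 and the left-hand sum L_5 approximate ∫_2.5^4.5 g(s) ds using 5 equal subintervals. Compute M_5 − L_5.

M_5 = -89.28.
L_5 = -81.84.
M_5 − L_5 = -7.44.

-7.44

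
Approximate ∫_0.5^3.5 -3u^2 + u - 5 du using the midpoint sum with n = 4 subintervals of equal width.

-51.328125

Δu = (3.5 − 0.5)/4 = 0.75.
Midpoints: 0.875, 1.625, 2.375, 3.125.
f(0.875) = -6.421875, f(1.625) = -11.296875, f(2.375) = -19.546875, f(3.125) = -31.171875.
Sum = Δu · [f(0.875) + f(1.625) + f(2.375) + f(3.125)].
Sum = -51.328125.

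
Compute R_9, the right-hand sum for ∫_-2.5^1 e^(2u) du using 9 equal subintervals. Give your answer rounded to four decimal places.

5.3108

Δu = (1 − (-2.5))/9 = 7/18.
Right endpoints: -19/9, -31/18, -4/3, -17/18, -5/9, -1/6, 2/9, 11/18, 1.
f(-19/9) ≈ 0.0147, f(-31/18) ≈ 0.0319, f(-4/3) ≈ 0.0695, f(-17/18) ≈ 0.1512, f(-5/9) ≈ 0.3292, f(-1/6) ≈ 0.7165, f(2/9) ≈ 1.5596, f(11/18) ≈ 3.3947, f(1) ≈ 7.3891.
Sum = Δu · [f(-19/9) + f(-31/18) + f(-4/3) + ...].
Sum ≈ 5.3108.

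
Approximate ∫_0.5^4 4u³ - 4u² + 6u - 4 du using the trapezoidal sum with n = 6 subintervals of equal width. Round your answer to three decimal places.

Δu = (4 − 0.5)/6 = 7/12.
f(0.5) = -1.5, f(13/12) = 1249/432, f(5/3) = 362/27, f(2.25) = 34.8125, f(17/6) = 3881/54, f(41/12) = 55877/432, f(4) = 212.
T_6 = (Δu/2)·[f(u_0) + 2f(u_1) + ... + 2f(u_{5}) + f(u_6)].
Sum ≈ 208.586.

208.586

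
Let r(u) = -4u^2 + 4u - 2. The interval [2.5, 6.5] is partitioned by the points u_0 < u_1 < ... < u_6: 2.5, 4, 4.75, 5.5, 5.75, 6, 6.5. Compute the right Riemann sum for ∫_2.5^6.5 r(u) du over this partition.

-336.5

Subinterval widths: 1.5, 0.75, 0.75, 0.25, 0.25, 0.5.
Right endpoints: 4, 4.75, 5.5, 5.75, 6, 6.5.
r(4) = -50, r(4.75) = -73.25, r(5.5) = -101, r(5.75) = -111.25, r(6) = -122, r(6.5) = -145.
Sum = Σ Δu_i · r(u_i).
Sum = -336.5.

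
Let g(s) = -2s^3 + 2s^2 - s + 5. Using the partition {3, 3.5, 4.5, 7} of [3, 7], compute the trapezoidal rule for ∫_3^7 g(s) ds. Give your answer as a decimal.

Subinterval widths: 0.5, 1, 2.5.
g(3) = -34, g(3.5) = -59.75, g(4.5) = -141.25, g(7) = -590.
On each subinterval the trapezoid contributes (Δs_i/2)·[g(s_{i-1}) + g(s_i)].
Sum = -1038.

-1038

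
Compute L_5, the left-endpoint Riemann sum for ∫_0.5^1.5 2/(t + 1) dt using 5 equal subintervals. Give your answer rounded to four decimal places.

1.0769

Δt = (1.5 − 0.5)/5 = 0.2.
Left endpoints: 0.5, 0.7, 0.9, 1.1, 1.3.
f(0.5) = 4/3, f(0.7) = 20/17, f(0.9) = 20/19, f(1.1) = 20/21, f(1.3) = 20/23.
Sum = Δt · [f(0.5) + f(0.7) + f(0.9) + f(1.1) + f(1.3)].
Sum ≈ 1.0769.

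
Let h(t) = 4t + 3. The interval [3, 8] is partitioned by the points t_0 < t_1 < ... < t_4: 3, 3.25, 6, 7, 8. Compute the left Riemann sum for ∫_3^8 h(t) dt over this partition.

Subinterval widths: 0.25, 2.75, 1, 1.
Left endpoints: 3, 3.25, 6, 7.
h(3) = 15, h(3.25) = 16, h(6) = 27, h(7) = 31.
Sum = Σ Δt_i · h(t_i).
Sum = 105.75.

105.75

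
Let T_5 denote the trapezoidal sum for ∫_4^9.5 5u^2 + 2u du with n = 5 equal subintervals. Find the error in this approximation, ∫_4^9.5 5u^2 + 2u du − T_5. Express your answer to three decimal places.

Exact integral: ∫_4^9.5 f(u) du ≈ 1396.54167.
T_5 = 1402.0875.
Error ≈ 1396.54167 − 1402.0875 ≈ -5.546.

-5.546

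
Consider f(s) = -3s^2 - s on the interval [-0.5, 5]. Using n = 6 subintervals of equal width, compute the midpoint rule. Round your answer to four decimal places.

-136.3446

Δs = (5 − (-0.5))/6 = 11/12.
Midpoints: -1/24, 0.875, 43/24, 65/24, 3.625, 109/24.
f(-1/24) = 7/192, f(0.875) = -3.171875, f(43/24) = -11.421875, f(65/24) = -4745/192, f(3.625) = -43.046875, f(109/24) = -66.421875.
Sum = Δs · [f(-1/24) + f(0.875) + f(43/24) + ...].
Sum ≈ -136.3446.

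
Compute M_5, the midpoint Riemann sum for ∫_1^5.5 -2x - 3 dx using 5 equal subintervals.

-42.75

Δx = (5.5 − 1)/5 = 0.9.
Midpoints: 1.45, 2.35, 3.25, 4.15, 5.05.
f(1.45) = -5.9, f(2.35) = -7.7, f(3.25) = -9.5, f(4.15) = -11.3, f(5.05) = -13.1.
Sum = Δx · [f(1.45) + f(2.35) + f(3.25) + f(4.15) + f(5.05)].
Sum = -42.75.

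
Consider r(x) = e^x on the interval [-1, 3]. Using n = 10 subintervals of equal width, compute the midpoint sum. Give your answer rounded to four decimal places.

Δx = (3 − (-1))/10 = 0.4.
Midpoints: -0.8, -0.4, 0, 0.4, 0.8, 1.2, 1.6, 2, 2.4, 2.8.
r(-0.8) ≈ 0.4493, r(-0.4) ≈ 0.6703, r(0) ≈ 1.0000, r(0.4) ≈ 1.4918, r(0.8) ≈ 2.2255, r(1.2) ≈ 3.3201, r(1.6) ≈ 4.9530, r(2) ≈ 7.3891, r(2.4) ≈ 11.0232, r(2.8) ≈ 16.4446.
Sum = Δx · [r(-0.8) + r(-0.4) + r(0) + ...].
Sum ≈ 19.5868.

19.5868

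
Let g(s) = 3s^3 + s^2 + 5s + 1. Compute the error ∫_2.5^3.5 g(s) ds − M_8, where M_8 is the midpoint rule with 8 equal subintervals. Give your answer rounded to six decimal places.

Exact integral: ∫_2.5^3.5 g(s) ds ≈ 108.33333333.
M_8 = 108.296875.
Error ≈ 108.33333333 − 108.296875 ≈ 0.036458.

0.036458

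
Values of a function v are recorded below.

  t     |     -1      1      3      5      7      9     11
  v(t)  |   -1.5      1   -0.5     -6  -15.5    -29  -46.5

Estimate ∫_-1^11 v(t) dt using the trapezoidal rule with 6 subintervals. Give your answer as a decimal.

-148

Δt = 2.
T_6 = (2/2)·[(-1.5) + 2·1 + 2·(-0.5) + 2·(-6) + 2·(-15.5) + 2·(-29) + (-46.5)] = -148.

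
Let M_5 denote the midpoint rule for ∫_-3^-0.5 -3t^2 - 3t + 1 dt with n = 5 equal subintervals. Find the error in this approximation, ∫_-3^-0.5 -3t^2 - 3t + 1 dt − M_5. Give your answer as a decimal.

-0.15625

Exact integral: ∫_-3^-0.5 f(t) dt = -11.25.
M_5 = -11.09375.
Error = -11.25 − (-11.09375) = -0.15625.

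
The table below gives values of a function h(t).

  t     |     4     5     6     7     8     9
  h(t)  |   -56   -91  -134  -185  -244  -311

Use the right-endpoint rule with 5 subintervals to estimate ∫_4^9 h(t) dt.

-965

Δt = 1.
Sum = 1·[(-91) + (-134) + (-185) + (-244) + (-311)] = -965.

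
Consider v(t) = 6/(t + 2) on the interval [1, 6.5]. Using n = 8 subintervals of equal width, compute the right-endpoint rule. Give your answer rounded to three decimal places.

5.827

Δt = (6.5 − 1)/8 = 0.6875.
Right endpoints: 1.6875, 2.375, 3.0625, 3.75, 4.4375, 5.125, 5.8125, 6.5.
v(1.6875) = 96/59, v(2.375) = 48/35, v(3.0625) = 32/27, v(3.75) = 24/23, v(4.4375) = 96/103, v(5.125) = 16/19, v(5.8125) = 0.768, v(6.5) = 12/17.
Sum = Δt · [v(1.6875) + v(2.375) + v(3.0625) + ...].
Sum ≈ 5.827.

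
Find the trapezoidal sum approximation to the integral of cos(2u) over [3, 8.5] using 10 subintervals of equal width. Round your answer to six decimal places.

Δu = (8.5 − 3)/10 = 0.55.
f(3) ≈ 0.960170, f(3.55) ≈ 0.684547, f(4.1) ≈ -0.339155, f(4.65) ≈ -0.992225, f(5.2) ≈ -0.560984, f(5.75) ≈ 0.483305, f(6.3) ≈ 0.999435, f(6.85) ≈ 0.423375, f(7.4) ≈ -0.615352, f(7.95) ≈ -0.981618, f(8.5) ≈ -0.275163.
T_10 = (Δu/2)·[f(u_0) + 2f(u_1) + ... + 2f(u_{9}) + f(u_10)].
Sum ≈ -0.305894.

-0.305894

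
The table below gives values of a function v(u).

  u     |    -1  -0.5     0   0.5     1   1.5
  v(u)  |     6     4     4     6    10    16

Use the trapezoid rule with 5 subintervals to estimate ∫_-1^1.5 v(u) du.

17.5

Δu = 0.5.
T_5 = (0.5/2)·[6 + 2·4 + 2·4 + 2·6 + 2·10 + 16] = 17.5.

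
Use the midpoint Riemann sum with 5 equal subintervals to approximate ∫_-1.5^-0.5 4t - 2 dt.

-6

Δt = (-0.5 − (-1.5))/5 = 0.2.
Midpoints: -1.4, -1.2, -1, -0.8, -0.6.
f(-1.4) = -7.6, f(-1.2) = -6.8, f(-1) = -6, f(-0.8) = -5.2, f(-0.6) = -4.4.
Sum = Δt · [f(-1.4) + f(-1.2) + f(-1) + f(-0.8) + f(-0.6)].
Sum = -6.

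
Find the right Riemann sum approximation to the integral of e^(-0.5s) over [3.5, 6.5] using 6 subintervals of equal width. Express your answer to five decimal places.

0.23765

Δs = (6.5 − 3.5)/6 = 0.5.
Right endpoints: 4, 4.5, 5, 5.5, 6, 6.5.
f(4) ≈ 0.13534, f(4.5) ≈ 0.10540, f(5) ≈ 0.08208, f(5.5) ≈ 0.06393, f(6) ≈ 0.04979, f(6.5) ≈ 0.03877.
Sum = Δs · [f(4) + f(4.5) + f(5) + ...].
Sum ≈ 0.23765.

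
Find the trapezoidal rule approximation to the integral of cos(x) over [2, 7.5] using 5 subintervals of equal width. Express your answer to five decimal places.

Δx = (7.5 − 2)/5 = 1.1.
f(2) ≈ -0.41615, f(3.1) ≈ -0.99914, f(4.2) ≈ -0.49026, f(5.3) ≈ 0.55437, f(6.4) ≈ 0.99318, f(7.5) ≈ 0.34664.
T_5 = (Δx/2)·[f(x_0) + 2f(x_1) + ... + 2f(x_{4}) + f(x_5)].
Sum ≈ 0.02575.

0.02575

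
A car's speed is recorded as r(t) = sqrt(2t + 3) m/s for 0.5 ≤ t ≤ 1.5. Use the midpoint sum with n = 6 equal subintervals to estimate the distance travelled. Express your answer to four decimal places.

Δt = (1.5 − 0.5)/6 = 1/6.
Midpoints: 7/12, 0.75, 11/12, 13/12, 1.25, 17/12.
r(7/12) ≈ 2.0412, r(0.75) ≈ 2.1213, r(11/12) ≈ 2.1985, r(13/12) ≈ 2.2730, r(1.25) ≈ 2.3452, r(17/12) ≈ 2.4152.
Sum = Δt · [r(7/12) + r(0.75) + r(11/12) + ...].
Sum ≈ 2.2324.

2.2324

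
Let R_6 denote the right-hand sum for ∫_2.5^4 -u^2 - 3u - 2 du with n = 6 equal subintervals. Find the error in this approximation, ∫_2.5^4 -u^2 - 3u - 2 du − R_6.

Exact integral: ∫_2.5^4 f(u) du = -33.75.
R_6 = -35.546875.
Error = -33.75 − (-35.546875) = 1.796875.

1.796875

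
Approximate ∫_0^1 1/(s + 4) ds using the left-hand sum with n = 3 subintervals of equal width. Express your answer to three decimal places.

Δs = (1 − 0)/3 = 1/3.
Left endpoints: 0, 1/3, 2/3.
f(0) = 0.25, f(1/3) = 3/13, f(2/3) = 3/14.
Sum = Δs · [f(0) + f(1/3) + f(2/3)].
Sum ≈ 0.232.

0.232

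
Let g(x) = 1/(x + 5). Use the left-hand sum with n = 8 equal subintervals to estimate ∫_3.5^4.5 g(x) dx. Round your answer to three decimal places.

Δx = (4.5 − 3.5)/8 = 0.125.
Left endpoints: 3.5, 3.625, 3.75, 3.875, 4, 4.125, 4.25, 4.375.
g(3.5) = 2/17, g(3.625) = 8/69, g(3.75) = 4/35, g(3.875) = 8/71, g(4) = 1/9, g(4.125) = 8/73, g(4.25) = 4/37, g(4.375) = 8/75.
Sum = Δx · [g(3.5) + g(3.625) + g(3.75) + ...].
Sum ≈ 0.112.

0.112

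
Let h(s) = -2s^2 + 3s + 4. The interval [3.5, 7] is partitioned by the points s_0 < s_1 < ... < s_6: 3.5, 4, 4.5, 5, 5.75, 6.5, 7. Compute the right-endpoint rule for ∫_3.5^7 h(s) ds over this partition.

-150.90625

Subinterval widths: 0.5, 0.5, 0.5, 0.75, 0.75, 0.5.
Right endpoints: 4, 4.5, 5, 5.75, 6.5, 7.
h(4) = -16, h(4.5) = -23, h(5) = -31, h(5.75) = -44.875, h(6.5) = -61, h(7) = -73.
Sum = Σ Δs_i · h(s_i).
Sum = -150.90625.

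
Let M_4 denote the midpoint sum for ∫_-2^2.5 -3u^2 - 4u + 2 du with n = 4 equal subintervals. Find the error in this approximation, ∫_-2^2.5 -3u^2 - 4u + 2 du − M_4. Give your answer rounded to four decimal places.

Exact integral: ∫_-2^2.5 f(u) du = -19.125.
M_4 ≈ -17.701172.
Error ≈ -19.125 − (-17.701172) ≈ -1.4238.

-1.4238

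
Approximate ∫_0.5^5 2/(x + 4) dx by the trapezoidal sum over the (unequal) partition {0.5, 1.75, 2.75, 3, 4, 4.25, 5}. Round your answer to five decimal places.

Subinterval widths: 1.25, 1, 0.25, 1, 0.25, 0.75.
f(0.5) = 4/9, f(1.75) = 8/23, f(2.75) = 8/27, f(3) = 2/7, f(4) = 0.25, f(4.25) = 8/33, f(5) = 2/9.
On each subinterval the trapezoid contributes (Δx_i/2)·[f(x_{i-1}) + f(x_i)].
Sum ≈ 1.39363.

1.39363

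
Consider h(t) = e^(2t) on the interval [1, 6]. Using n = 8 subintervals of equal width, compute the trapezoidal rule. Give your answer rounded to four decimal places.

91703.1891

Δt = (6 − 1)/8 = 0.625.
h(1) ≈ 7.3891, h(1.625) ≈ 25.7903, h(2.25) ≈ 90.0171, h(2.875) ≈ 314.1907, h(3.5) ≈ 1096.6332, h(4.125) ≈ 3827.6258, h(4.75) ≈ 13359.7268, h(5.375) ≈ 46630.0285, h(6) ≈ 162754.7914.
T_8 = (Δt/2)·[h(t_0) + 2h(t_1) + ... + 2h(t_{7}) + h(t_8)].
Sum ≈ 91703.1891.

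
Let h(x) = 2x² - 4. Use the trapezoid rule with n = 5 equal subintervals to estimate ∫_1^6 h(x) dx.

Δx = (6 − 1)/5 = 1.
h(1) = -2, h(2) = 4, h(3) = 14, h(4) = 28, h(5) = 46, h(6) = 68.
T_5 = (Δx/2)·[h(x_0) + 2h(x_1) + ... + 2h(x_{4}) + h(x_5)].
Sum = 125.

125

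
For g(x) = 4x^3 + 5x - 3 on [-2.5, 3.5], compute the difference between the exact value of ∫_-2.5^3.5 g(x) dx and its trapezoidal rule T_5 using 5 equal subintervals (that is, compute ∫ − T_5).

Exact integral: ∫_-2.5^3.5 g(x) dx = 108.
T_5 = 116.64.
Error = 108 − 116.64 = -8.64.

-8.64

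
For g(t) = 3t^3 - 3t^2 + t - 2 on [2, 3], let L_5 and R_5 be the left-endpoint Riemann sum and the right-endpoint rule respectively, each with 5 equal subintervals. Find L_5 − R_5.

L_5 = 26.08.
R_5 = 34.68.
L_5 − R_5 = -8.6.

-8.6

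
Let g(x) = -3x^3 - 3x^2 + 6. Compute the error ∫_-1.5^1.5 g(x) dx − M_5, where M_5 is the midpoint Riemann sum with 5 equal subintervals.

Exact integral: ∫_-1.5^1.5 g(x) dx = 11.25.
M_5 = 11.52.
Error = 11.25 − 11.52 = -0.27.

-0.27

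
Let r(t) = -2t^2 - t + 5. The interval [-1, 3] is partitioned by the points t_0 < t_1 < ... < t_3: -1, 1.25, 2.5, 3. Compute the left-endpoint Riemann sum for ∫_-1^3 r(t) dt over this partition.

4.78125

Subinterval widths: 2.25, 1.25, 0.5.
Left endpoints: -1, 1.25, 2.5.
r(-1) = 4, r(1.25) = 0.625, r(2.5) = -10.
Sum = Σ Δt_i · r(t_i).
Sum = 4.78125.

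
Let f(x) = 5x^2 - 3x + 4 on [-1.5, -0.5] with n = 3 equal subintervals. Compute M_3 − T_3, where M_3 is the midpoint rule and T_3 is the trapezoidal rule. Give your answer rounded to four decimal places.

-0.1389

M_3 ≈ 12.370370.
T_3 ≈ 12.509259.
M_3 − T_3 ≈ -0.1389.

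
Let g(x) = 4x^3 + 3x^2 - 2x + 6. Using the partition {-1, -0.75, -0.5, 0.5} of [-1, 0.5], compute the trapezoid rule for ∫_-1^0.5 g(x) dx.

10.40625

Subinterval widths: 0.25, 0.25, 1.
g(-1) = 7, g(-0.75) = 7.5, g(-0.5) = 7.25, g(0.5) = 6.25.
On each subinterval the trapezoid contributes (Δx_i/2)·[g(x_{i-1}) + g(x_i)].
Sum = 10.40625.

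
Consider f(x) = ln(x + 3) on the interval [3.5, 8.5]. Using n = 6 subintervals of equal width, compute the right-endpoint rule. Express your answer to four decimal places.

11.1541

Δx = (8.5 − 3.5)/6 = 5/6.
Right endpoints: 13/3, 31/6, 6, 41/6, 23/3, 8.5.
f(13/3) ≈ 1.9924, f(31/6) ≈ 2.1001, f(6) ≈ 2.1972, f(41/6) ≈ 2.2858, f(23/3) ≈ 2.3671, f(8.5) ≈ 2.4423.
Sum = Δx · [f(13/3) + f(31/6) + f(6) + ...].
Sum ≈ 11.1541.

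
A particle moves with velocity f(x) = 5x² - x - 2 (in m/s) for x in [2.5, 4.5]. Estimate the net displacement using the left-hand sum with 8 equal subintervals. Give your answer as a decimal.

106.4375

Δx = (4.5 − 2.5)/8 = 0.25.
Left endpoints: 2.5, 2.75, 3, 3.25, 3.5, 3.75, 4, 4.25.
f(2.5) = 26.75, f(2.75) = 33.0625, f(3) = 40, f(3.25) = 47.5625, f(3.5) = 55.75, f(3.75) = 64.5625, f(4) = 74, f(4.25) = 84.0625.
Sum = Δx · [f(2.5) + f(2.75) + f(3) + ...].
Sum = 106.4375.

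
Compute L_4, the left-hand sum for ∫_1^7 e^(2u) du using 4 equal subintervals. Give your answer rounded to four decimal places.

Δu = (7 − 1)/4 = 1.5.
Left endpoints: 1, 2.5, 4, 5.5.
f(1) ≈ 7.3891, f(2.5) ≈ 148.4132, f(4) ≈ 2980.9580, f(5.5) ≈ 59874.1417.
Sum = Δu · [f(1) + f(2.5) + f(4) + f(5.5)].
Sum ≈ 94516.3529.

94516.3529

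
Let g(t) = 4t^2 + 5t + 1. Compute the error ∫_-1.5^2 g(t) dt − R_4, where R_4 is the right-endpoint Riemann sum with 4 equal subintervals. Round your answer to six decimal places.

Exact integral: ∫_-1.5^2 g(t) dt ≈ 23.04166667.
R_4 = 35.546875.
Error ≈ 23.04166667 − 35.546875 ≈ -12.505208.

-12.505208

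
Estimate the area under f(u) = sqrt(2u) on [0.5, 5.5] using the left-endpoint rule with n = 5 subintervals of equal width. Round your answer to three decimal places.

Δu = (5.5 − 0.5)/5 = 1.
Left endpoints: 0.5, 1.5, 2.5, 3.5, 4.5.
f(0.5) ≈ 1.000, f(1.5) ≈ 1.732, f(2.5) ≈ 2.236, f(3.5) ≈ 2.646, f(4.5) ≈ 3.000.
Sum = Δu · [f(0.5) + f(1.5) + f(2.5) + f(3.5) + f(4.5)].
Sum ≈ 10.614.

10.614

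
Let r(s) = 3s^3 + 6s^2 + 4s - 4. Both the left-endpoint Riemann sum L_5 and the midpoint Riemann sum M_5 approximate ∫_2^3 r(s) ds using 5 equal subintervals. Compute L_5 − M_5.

-8.815

L_5 = 83.84.
M_5 = 92.655.
L_5 − M_5 = -8.815.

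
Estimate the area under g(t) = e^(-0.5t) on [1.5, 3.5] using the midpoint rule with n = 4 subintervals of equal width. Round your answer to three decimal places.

Δt = (3.5 − 1.5)/4 = 0.5.
Midpoints: 1.75, 2.25, 2.75, 3.25.
g(1.75) ≈ 0.417, g(2.25) ≈ 0.325, g(2.75) ≈ 0.253, g(3.25) ≈ 0.197.
Sum = Δt · [g(1.75) + g(2.25) + g(2.75) + g(3.25)].
Sum ≈ 0.596.

0.596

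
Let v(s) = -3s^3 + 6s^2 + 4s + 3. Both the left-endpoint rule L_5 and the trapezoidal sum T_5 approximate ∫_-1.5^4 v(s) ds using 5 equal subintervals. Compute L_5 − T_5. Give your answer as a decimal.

53.69375

L_5 = 38.4175.
T_5 = -15.27625.
L_5 − T_5 = 53.69375.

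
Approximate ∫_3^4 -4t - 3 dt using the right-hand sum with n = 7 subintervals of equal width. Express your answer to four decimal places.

-17.2857

Δt = (4 − 3)/7 = 1/7.
Right endpoints: 22/7, 23/7, 24/7, 25/7, 26/7, 27/7, 4.
f(22/7) = -109/7, f(23/7) = -113/7, f(24/7) = -117/7, f(25/7) = -121/7, f(26/7) = -125/7, f(27/7) = -129/7, f(4) = -19.
Sum = Δt · [f(22/7) + f(23/7) + f(24/7) + ...].
Sum ≈ -17.2857.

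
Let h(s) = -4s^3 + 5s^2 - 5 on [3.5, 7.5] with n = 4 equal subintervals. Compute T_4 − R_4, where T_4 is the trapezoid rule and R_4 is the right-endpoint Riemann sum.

T_4 = -2443.
R_4 = -3091.
T_4 − R_4 = 648.

648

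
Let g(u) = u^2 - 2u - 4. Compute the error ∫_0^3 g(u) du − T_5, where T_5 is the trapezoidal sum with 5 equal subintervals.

-0.18

Exact integral: ∫_0^3 g(u) du = -12.
T_5 = -11.82.
Error = -12 − (-11.82) = -0.18.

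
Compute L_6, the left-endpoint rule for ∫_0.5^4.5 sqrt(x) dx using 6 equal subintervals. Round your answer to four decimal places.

5.6399

Δx = (4.5 − 0.5)/6 = 2/3.
Left endpoints: 0.5, 7/6, 11/6, 2.5, 19/6, 23/6.
f(0.5) ≈ 0.7071, f(7/6) ≈ 1.0801, f(11/6) ≈ 1.3540, f(2.5) ≈ 1.5811, f(19/6) ≈ 1.7795, f(23/6) ≈ 1.9579.
Sum = Δx · [f(0.5) + f(7/6) + f(11/6) + ...].
Sum ≈ 5.6399.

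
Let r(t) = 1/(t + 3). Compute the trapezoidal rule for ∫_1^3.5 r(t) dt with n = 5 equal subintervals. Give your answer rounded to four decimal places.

Δt = (3.5 − 1)/5 = 0.5.
r(1) = 0.25, r(1.5) = 2/9, r(2) = 0.2, r(2.5) = 2/11, r(3) = 1/6, r(3.5) = 2/13.
T_5 = (Δt/2)·[r(t_0) + 2r(t_1) + ... + 2r(t_{4}) + r(t_5)].
Sum ≈ 0.4863.

0.4863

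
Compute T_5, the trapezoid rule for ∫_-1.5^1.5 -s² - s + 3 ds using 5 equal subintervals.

Δs = (1.5 − (-1.5))/5 = 0.6.
f(-1.5) = 2.25, f(-0.9) = 3.09, f(-0.3) = 3.21, f(0.3) = 2.61, f(0.9) = 1.29, f(1.5) = -0.75.
T_5 = (Δs/2)·[f(s_0) + 2f(s_1) + ... + 2f(s_{4}) + f(s_5)].
Sum = 6.57.

6.57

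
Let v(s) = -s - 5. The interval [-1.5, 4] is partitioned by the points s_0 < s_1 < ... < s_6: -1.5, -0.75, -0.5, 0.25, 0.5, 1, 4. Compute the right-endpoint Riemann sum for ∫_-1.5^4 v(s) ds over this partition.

-39.625

Subinterval widths: 0.75, 0.25, 0.75, 0.25, 0.5, 3.
Right endpoints: -0.75, -0.5, 0.25, 0.5, 1, 4.
v(-0.75) = -4.25, v(-0.5) = -4.5, v(0.25) = -5.25, v(0.5) = -5.5, v(1) = -6, v(4) = -9.
Sum = Σ Δs_i · v(s_i).
Sum = -39.625.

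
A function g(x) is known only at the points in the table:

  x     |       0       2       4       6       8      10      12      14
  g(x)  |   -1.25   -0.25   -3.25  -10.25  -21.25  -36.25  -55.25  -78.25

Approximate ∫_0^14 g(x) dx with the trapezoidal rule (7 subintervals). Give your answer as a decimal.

Δx = 2.
T_7 = (2/2)·[(-1.25) + 2·(-0.25) + 2·(-3.25) + 2·(-10.25) + 2·(-21.25) + 2·(-36.25) + 2·(-55.25) + (-78.25)] = -332.5.

-332.5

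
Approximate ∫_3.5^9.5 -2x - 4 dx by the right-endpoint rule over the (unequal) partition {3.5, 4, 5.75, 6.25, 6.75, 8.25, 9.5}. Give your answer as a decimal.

Subinterval widths: 0.5, 1.75, 0.5, 0.5, 1.5, 1.25.
Right endpoints: 4, 5.75, 6.25, 6.75, 8.25, 9.5.
f(4) = -12, f(5.75) = -15.5, f(6.25) = -16.5, f(6.75) = -17.5, f(8.25) = -20.5, f(9.5) = -23.
Sum = Σ Δx_i · f(x_i).
Sum = -109.625.

-109.625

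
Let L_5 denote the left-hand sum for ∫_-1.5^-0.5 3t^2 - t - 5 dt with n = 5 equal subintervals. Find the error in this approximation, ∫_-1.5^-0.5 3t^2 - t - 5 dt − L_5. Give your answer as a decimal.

-0.72

Exact integral: ∫_-1.5^-0.5 f(t) dt = -0.75.
L_5 = -0.03.
Error = -0.75 − (-0.03) = -0.72.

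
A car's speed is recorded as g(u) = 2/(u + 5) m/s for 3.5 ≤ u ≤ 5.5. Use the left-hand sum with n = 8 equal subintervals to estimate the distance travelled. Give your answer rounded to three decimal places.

Δu = (5.5 − 3.5)/8 = 0.25.
Left endpoints: 3.5, 3.75, 4, 4.25, 4.5, 4.75, 5, 5.25.
g(3.5) = 4/17, g(3.75) = 8/35, g(4) = 2/9, g(4.25) = 8/37, g(4.5) = 4/19, g(4.75) = 8/39, g(5) = 0.2, g(5.25) = 8/41.
Sum = Δu · [g(3.5) + g(3.75) + g(4) + ...].
Sum ≈ 0.428.

0.428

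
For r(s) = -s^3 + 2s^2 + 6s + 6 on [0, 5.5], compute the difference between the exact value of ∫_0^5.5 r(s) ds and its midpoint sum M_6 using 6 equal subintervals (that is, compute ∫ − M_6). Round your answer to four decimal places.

-2.4070

Exact integral: ∫_0^5.5 r(s) ds ≈ 5.901042.
M_6 ≈ 8.308087.
Error ≈ 5.901042 − 8.308087 ≈ -2.4070.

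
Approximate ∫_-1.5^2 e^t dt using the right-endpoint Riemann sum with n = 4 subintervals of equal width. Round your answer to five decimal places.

10.75249

Δt = (2 − (-1.5))/4 = 0.875.
Right endpoints: -0.625, 0.25, 1.125, 2.
f(-0.625) ≈ 0.53526, f(0.25) ≈ 1.28403, f(1.125) ≈ 3.08022, f(2) ≈ 7.38906.
Sum = Δt · [f(-0.625) + f(0.25) + f(1.125) + f(2)].
Sum ≈ 10.75249.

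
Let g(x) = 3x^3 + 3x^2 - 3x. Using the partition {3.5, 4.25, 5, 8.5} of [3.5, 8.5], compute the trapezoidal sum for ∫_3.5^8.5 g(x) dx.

4745.09765625

Subinterval widths: 0.75, 0.75, 3.5.
g(3.5) = 154.875, g(4.25) = 271.734375, g(5) = 435, g(8.5) = 2033.625.
On each subinterval the trapezoid contributes (Δx_i/2)·[g(x_{i-1}) + g(x_i)].
Sum = 4745.09765625.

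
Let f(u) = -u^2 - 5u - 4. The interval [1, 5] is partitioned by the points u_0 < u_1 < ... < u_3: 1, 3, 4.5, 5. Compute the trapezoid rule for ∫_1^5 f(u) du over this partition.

Subinterval widths: 2, 1.5, 0.5.
f(1) = -10, f(3) = -28, f(4.5) = -46.75, f(5) = -54.
On each subinterval the trapezoid contributes (Δu_i/2)·[f(u_{i-1}) + f(u_i)].
Sum = -119.25.

-119.25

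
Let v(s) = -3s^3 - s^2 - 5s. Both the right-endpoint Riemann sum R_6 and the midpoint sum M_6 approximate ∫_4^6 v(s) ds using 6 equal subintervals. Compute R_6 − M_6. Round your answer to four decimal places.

R_6 ≈ -963.370370.
M_6 ≈ -879.814815.
R_6 − M_6 ≈ -83.5556.

-83.5556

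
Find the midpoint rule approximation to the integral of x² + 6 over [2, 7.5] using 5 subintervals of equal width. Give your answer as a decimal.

170.40375

Δx = (7.5 − 2)/5 = 1.1.
Midpoints: 2.55, 3.65, 4.75, 5.85, 6.95.
f(2.55) = 12.5025, f(3.65) = 19.3225, f(4.75) = 28.5625, f(5.85) = 40.2225, f(6.95) = 54.3025.
Sum = Δx · [f(2.55) + f(3.65) + f(4.75) + f(5.85) + f(6.95)].
Sum = 170.40375.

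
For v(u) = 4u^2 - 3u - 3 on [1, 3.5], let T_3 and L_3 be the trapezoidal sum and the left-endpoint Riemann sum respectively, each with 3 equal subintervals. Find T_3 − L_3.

15.625

T_3 ≈ 32.615741.
L_3 ≈ 16.990741.
T_3 − L_3 = 15.625.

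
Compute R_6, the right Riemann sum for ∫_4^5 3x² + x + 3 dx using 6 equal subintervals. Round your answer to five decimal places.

70.84722

Δx = (5 − 4)/6 = 1/6.
Right endpoints: 25/6, 13/3, 4.5, 14/3, 29/6, 5.
f(25/6) = 59.25, f(13/3) = 191/3, f(4.5) = 68.25, f(14/3) = 73, f(29/6) = 935/12, f(5) = 83.
Sum = Δx · [f(25/6) + f(13/3) + f(4.5) + ...].
Sum ≈ 70.84722.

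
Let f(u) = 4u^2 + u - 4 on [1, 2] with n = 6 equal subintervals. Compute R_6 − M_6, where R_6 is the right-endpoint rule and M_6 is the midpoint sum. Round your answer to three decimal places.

R_6 ≈ 7.93519.
M_6 ≈ 6.82407.
R_6 − M_6 ≈ 1.111.

1.111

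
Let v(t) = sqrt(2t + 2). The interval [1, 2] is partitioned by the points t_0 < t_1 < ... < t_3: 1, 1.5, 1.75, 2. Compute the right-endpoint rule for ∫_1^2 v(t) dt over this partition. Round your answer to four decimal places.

2.3167

Subinterval widths: 0.5, 0.25, 0.25.
Right endpoints: 1.5, 1.75, 2.
v(1.5) ≈ 2.2361, v(1.75) ≈ 2.3452, v(2) ≈ 2.4495.
Sum = Σ Δt_i · v(t_i).
Sum ≈ 2.3167.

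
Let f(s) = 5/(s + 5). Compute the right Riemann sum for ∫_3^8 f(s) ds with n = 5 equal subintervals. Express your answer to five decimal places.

2.31138

Δs = (8 − 3)/5 = 1.
Right endpoints: 4, 5, 6, 7, 8.
f(4) = 5/9, f(5) = 0.5, f(6) = 5/11, f(7) = 5/12, f(8) = 5/13.
Sum = Δs · [f(4) + f(5) + f(6) + f(7) + f(8)].
Sum ≈ 2.31138.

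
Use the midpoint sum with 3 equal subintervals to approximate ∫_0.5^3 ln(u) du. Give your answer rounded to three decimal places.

1.185

Δu = (3 − 0.5)/3 = 5/6.
Midpoints: 11/12, 1.75, 31/12.
f(11/12) ≈ -0.087, f(1.75) ≈ 0.560, f(31/12) ≈ 0.949.
Sum = Δu · [f(11/12) + f(1.75) + f(31/12)].
Sum ≈ 1.185.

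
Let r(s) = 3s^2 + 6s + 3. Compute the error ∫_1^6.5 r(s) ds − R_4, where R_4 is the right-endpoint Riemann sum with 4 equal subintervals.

-112.96484375

Exact integral: ∫_1^6.5 r(s) ds = 413.875.
R_4 = 526.83984375.
Error = 413.875 − 526.83984375 = -112.96484375.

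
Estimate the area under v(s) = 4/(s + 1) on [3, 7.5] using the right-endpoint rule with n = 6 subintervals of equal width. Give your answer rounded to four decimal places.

Δs = (7.5 − 3)/6 = 0.75.
Right endpoints: 3.75, 4.5, 5.25, 6, 6.75, 7.5.
v(3.75) = 16/19, v(4.5) = 8/11, v(5.25) = 0.64, v(6) = 4/7, v(6.75) = 16/31, v(7.5) = 8/17.
Sum = Δs · [v(3.75) + v(4.5) + v(5.25) + ...].
Sum ≈ 2.8256.

2.8256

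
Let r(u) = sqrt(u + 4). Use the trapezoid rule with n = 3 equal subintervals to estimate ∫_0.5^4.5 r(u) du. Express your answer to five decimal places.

Δu = (4.5 − 0.5)/3 = 4/3.
r(0.5) ≈ 2.12132, r(11/6) ≈ 2.41523, r(19/6) ≈ 2.67706, r(4.5) ≈ 2.91548.
T_3 = (Δu/2)·[r(u_0) + 2r(u_1) + 2r(u_2) + r(u_3)].
Sum ≈ 10.14759.

10.14759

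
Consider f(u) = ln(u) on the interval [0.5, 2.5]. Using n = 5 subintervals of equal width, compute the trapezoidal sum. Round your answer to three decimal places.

Δu = (2.5 − 0.5)/5 = 0.4.
f(0.5) ≈ -0.693, f(0.9) ≈ -0.105, f(1.3) ≈ 0.262, f(1.7) ≈ 0.531, f(2.1) ≈ 0.742, f(2.5) ≈ 0.916.
T_5 = (Δu/2)·[f(u_0) + 2f(u_1) + ... + 2f(u_{4}) + f(u_5)].
Sum ≈ 0.616.

0.616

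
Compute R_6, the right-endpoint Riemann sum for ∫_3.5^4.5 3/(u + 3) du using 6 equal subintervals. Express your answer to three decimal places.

0.424

Δu = (4.5 − 3.5)/6 = 1/6.
Right endpoints: 11/3, 23/6, 4, 25/6, 13/3, 4.5.
f(11/3) = 0.45, f(23/6) = 18/41, f(4) = 3/7, f(25/6) = 18/43, f(13/3) = 9/22, f(4.5) = 0.4.
Sum = Δu · [f(11/3) + f(23/6) + f(4) + ...].
Sum ≈ 0.424.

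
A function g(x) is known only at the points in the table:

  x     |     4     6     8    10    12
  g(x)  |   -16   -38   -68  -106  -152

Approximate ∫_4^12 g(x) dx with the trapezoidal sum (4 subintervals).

Δx = 2.
T_4 = (2/2)·[(-16) + 2·(-38) + 2·(-68) + 2·(-106) + (-152)] = -592.

-592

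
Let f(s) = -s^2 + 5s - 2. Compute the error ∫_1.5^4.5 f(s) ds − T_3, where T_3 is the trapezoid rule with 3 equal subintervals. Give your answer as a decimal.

0.5

Exact integral: ∫_1.5^4.5 f(s) ds = 9.75.
T_3 = 9.25.
Error = 9.75 − 9.25 = 0.5.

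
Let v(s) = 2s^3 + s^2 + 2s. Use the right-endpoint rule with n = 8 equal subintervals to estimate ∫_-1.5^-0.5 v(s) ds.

-3.0234375

Δs = (-0.5 − (-1.5))/8 = 0.125.
Right endpoints: -1.375, -1.25, -1.125, -1, -0.875, -0.75, -0.625, -0.5.
v(-1.375) = -6.05859375, v(-1.25) = -4.84375, v(-1.125) = -3.83203125, v(-1) = -3, v(-0.875) = -2.32421875, v(-0.75) = -1.78125, v(-0.625) = -1.34765625, v(-0.5) = -1.
Sum = Δs · [v(-1.375) + v(-1.25) + v(-1.125) + ...].
Sum = -3.0234375.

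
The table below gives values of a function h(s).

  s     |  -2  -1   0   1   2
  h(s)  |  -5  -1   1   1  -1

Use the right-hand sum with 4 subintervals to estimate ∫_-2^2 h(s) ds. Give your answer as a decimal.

Δs = 1.
Sum = 1·[(-1) + 1 + 1 + (-1)] = 0.

0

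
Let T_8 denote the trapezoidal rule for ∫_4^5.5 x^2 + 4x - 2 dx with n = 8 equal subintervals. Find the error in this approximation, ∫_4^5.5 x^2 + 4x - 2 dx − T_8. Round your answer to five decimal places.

-0.00879

Exact integral: ∫_4^5.5 f(x) dx = 59.625.
T_8 ≈ 59.6337891.
Error ≈ 59.625 − 59.6337891 ≈ -0.00879.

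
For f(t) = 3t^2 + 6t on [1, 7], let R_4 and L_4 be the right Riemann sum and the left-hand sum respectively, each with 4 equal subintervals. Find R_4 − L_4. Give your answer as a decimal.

R_4 = 627.75.
L_4 = 357.75.
R_4 − L_4 = 270.

270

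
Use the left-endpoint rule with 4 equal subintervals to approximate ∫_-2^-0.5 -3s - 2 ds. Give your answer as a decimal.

Δs = (-0.5 − (-2))/4 = 0.375.
Left endpoints: -2, -1.625, -1.25, -0.875.
f(-2) = 4, f(-1.625) = 2.875, f(-1.25) = 1.75, f(-0.875) = 0.625.
Sum = Δs · [f(-2) + f(-1.625) + f(-1.25) + f(-0.875)].
Sum = 3.46875.

3.46875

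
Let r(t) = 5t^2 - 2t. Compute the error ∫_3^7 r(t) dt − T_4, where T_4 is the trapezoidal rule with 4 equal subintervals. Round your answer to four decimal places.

Exact integral: ∫_3^7 r(t) dt ≈ 486.666667.
T_4 = 490.
Error ≈ 486.666667 − 490 ≈ -3.3333.

-3.3333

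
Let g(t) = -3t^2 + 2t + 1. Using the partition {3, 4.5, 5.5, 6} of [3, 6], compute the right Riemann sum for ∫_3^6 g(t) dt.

Subinterval widths: 1.5, 1, 0.5.
Right endpoints: 4.5, 5.5, 6.
g(4.5) = -50.75, g(5.5) = -78.75, g(6) = -95.
Sum = Σ Δt_i · g(t_i).
Sum = -202.375.

-202.375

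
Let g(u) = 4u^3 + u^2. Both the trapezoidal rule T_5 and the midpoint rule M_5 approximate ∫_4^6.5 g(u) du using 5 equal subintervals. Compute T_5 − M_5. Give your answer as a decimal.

10

T_5 = 1605.9375.
M_5 = 1595.9375.
T_5 − M_5 = 10.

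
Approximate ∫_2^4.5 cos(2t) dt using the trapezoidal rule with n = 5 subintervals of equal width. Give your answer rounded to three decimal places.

Δt = (4.5 − 2)/5 = 0.5.
f(2) ≈ -0.654, f(2.5) ≈ 0.284, f(3) ≈ 0.960, f(3.5) ≈ 0.754, f(4) ≈ -0.146, f(4.5) ≈ -0.911.
T_5 = (Δt/2)·[f(t_0) + 2f(t_1) + ... + 2f(t_{4}) + f(t_5)].
Sum ≈ 0.535.

0.535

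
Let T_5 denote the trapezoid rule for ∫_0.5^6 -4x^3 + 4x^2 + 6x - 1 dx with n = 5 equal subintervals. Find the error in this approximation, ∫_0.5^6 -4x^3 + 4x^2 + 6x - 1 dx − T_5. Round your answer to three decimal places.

38.821

Exact integral: ∫_0.5^6 f(x) dx ≈ -906.35417.
T_5 = -945.175.
Error ≈ -906.35417 − (-945.175) ≈ 38.821.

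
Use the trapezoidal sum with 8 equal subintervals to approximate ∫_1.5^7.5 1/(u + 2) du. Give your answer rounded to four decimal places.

Δu = (7.5 − 1.5)/8 = 0.75.
f(1.5) = 2/7, f(2.25) = 4/17, f(3) = 0.2, f(3.75) = 4/23, f(4.5) = 2/13, f(5.25) = 4/29, f(6) = 0.125, f(6.75) = 4/35, f(7.5) = 2/19.
T_8 = (Δu/2)·[f(u_0) + 2f(u_1) + ... + 2f(u_{7}) + f(u_8)].
Sum ≈ 1.0018.

1.0018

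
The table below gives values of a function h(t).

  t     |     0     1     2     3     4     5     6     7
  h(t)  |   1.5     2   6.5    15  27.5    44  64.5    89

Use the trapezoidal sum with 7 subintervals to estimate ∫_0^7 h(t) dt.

Δt = 1.
T_7 = (1/2)·[1.5 + 2·2 + 2·6.5 + 2·15 + 2·27.5 + 2·44 + 2·64.5 + 89] = 204.75.

204.75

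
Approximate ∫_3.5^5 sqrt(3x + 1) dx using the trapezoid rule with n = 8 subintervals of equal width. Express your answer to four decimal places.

Δx = (5 − 3.5)/8 = 0.1875.
f(3.5) ≈ 3.3912, f(3.6875) ≈ 3.4731, f(3.875) ≈ 3.5532, f(4.0625) ≈ 3.6315, f(4.25) ≈ 3.7081, f(4.4375) ≈ 3.7832, f(4.625) ≈ 3.8568, f(4.8125) ≈ 3.9291, f(5) ≈ 4.0000.
T_8 = (Δx/2)·[f(x_0) + 2f(x_1) + ... + 2f(x_{7}) + f(x_8)].
Sum ≈ 5.5557.

5.5557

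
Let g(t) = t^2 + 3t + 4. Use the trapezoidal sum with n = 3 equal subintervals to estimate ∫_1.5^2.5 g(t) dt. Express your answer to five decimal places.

14.10185

Δt = (2.5 − 1.5)/3 = 1/3.
g(1.5) = 10.75, g(11/6) = 463/36, g(13/6) = 547/36, g(2.5) = 17.75.
T_3 = (Δt/2)·[g(t_0) + 2g(t_1) + 2g(t_2) + g(t_3)].
Sum ≈ 14.10185.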